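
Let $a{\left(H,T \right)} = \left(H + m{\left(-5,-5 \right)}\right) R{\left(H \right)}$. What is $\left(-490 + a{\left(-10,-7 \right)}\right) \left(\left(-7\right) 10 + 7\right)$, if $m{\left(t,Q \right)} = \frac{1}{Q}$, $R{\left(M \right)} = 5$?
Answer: $34083$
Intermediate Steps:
$a{\left(H,T \right)} = -1 + 5 H$ ($a{\left(H,T \right)} = \left(H + \frac{1}{-5}\right) 5 = \left(H - \frac{1}{5}\right) 5 = \left(- \frac{1}{5} + H\right) 5 = -1 + 5 H$)
$\left(-490 + a{\left(-10,-7 \right)}\right) \left(\left(-7\right) 10 + 7\right) = \left(-490 + \left(-1 + 5 \left(-10\right)\right)\right) \left(\left(-7\right) 10 + 7\right) = \left(-490 - 51\right) \left(-70 + 7\right) = \left(-490 - 51\right) \left(-63\right) = \left(-541\right) \left(-63\right) = 34083$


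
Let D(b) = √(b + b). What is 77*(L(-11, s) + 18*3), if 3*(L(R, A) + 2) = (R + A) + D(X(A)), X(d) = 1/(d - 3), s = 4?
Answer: 11473/3 + 77*√2/3 ≈ 3860.6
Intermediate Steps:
X(d) = 1/(-3 + d)
D(b) = √2*√b (D(b) = √(2*b) = √2*√b)
L(R, A) = -2 + A/3 + R/3 + √2*√(1/(-3 + A))/3 (L(R, A) = -2 + ((R + A) + √2*√(1/(-3 + A)))/3 = -2 + ((A + R) + √2*√(1/(-3 + A)))/3 = -2 + (A + R + √2*√(1/(-3 + A)))/3 = -2 + (A/3 + R/3 + √2*√(1/(-3 + A))/3) = -2 + A/3 + R/3 + √2*√(1/(-3 + A))/3)
77*(L(-11, s) + 18*3) = 77*((-2 + (⅓)*4 + (⅓)*(-11) + √2*√(1/(-3 + 4))/3) + 18*3) = 77*((-2 + 4/3 - 11/3 + √2*√(1/1)/3) + 54) = 77*((-2 + 4/3 - 11/3 + √2*√1/3) + 54) = 77*((-2 + 4/3 - 11/3 + (⅓)*√2*1) + 54) = 77*((-2 + 4/3 - 11/3 + √2/3) + 54) = 77*((-13/3 + √2/3) + 54) = 77*(149/3 + √2/3) = 11473/3 + 77*√2/3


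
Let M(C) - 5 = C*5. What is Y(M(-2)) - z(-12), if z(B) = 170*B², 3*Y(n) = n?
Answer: -73445/3 ≈ -24482.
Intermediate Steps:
M(C) = 5 + 5*C (M(C) = 5 + C*5 = 5 + 5*C)
Y(n) = n/3
Y(M(-2)) - z(-12) = (5 + 5*(-2))/3 - 170*(-12)² = (5 - 10)/3 - 170*144 = (⅓)*(-5) - 1*24480 = -5/3 - 24480 = -73445/3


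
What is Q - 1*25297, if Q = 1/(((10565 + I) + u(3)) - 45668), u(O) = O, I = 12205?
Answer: -579174816/22895 ≈ -25297.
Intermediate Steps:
Q = -1/22895 (Q = 1/(((10565 + 12205) + 3) - 45668) = 1/((22770 + 3) - 45668) = 1/(22773 - 45668) = 1/(-22895) = -1/22895 ≈ -4.3678e-5)
Q - 1*25297 = -1/22895 - 1*25297 = -1/22895 - 25297 = -579174816/22895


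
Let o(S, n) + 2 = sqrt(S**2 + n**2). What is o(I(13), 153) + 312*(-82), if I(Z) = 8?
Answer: -25586 + sqrt(23473) ≈ -25433.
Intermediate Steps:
o(S, n) = -2 + sqrt(S**2 + n**2)
o(I(13), 153) + 312*(-82) = (-2 + sqrt(8**2 + 153**2)) + 312*(-82) = (-2 + sqrt(64 + 23409)) - 25584 = (-2 + sqrt(23473)) - 25584 = -25586 + sqrt(23473)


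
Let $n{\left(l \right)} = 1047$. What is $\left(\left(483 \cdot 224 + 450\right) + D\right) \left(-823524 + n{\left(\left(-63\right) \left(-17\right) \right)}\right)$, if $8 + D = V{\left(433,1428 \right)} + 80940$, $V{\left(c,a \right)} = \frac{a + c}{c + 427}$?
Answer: $- \frac{134092949755977}{860} \approx -1.5592 \cdot 10^{11}$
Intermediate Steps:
$V{\left(c,a \right)} = \frac{a + c}{427 + c}$
$D = \frac{69603381}{860}$ ($D = -8 + \left(\frac{1428 + 433}{427 + 433} + 80940\right) = -8 + \left(\frac{1}{860} \cdot 1861 + 80940\right) = -8 + \left(\frac{1861}{860} + 80940\right) = -8 + \frac{69610261}{860} = \frac{69603381}{860} \approx 80934.0$)
$\left(\left(483 \cdot 224 + 450\right) + D\right) \left(-823524 + n{\left(\left(-63\right) \left(-17\right) \right)}\right) = \left(\left(483 \cdot 224 + 450\right) + \frac{69603381}{860}\right) \left(-823524 + 1047\right) = \left(\left(108192 + 450\right) + \frac{69603381}{860}\right) \left(-822477\right) = \left(108642 + \frac{69603381}{860}\right) \left(-822477\right) = \frac{163035501}{860} \left(-822477\right) = - \frac{134092949755977}{860}$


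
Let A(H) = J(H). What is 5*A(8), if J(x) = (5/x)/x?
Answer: 25/64 ≈ 0.39063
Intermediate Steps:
J(x) = 5/x²
A(H) = 5/H²
5*A(8) = 5*(5/8²) = 5*(5*(1/64)) = 5*(5/64) = 25/64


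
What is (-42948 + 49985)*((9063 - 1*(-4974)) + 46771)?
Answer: 427905896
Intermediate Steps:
(-42948 + 49985)*((9063 - 1*(-4974)) + 46771) = 7037*((9063 + 4974) + 46771) = 7037*(14037 + 46771) = 7037*60808 = 427905896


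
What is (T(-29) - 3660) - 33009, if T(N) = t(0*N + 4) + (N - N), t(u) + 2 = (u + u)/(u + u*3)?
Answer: -73341/2 ≈ -36671.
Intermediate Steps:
t(u) = -3/2 (t(u) = -2 + (u + u)/(u + u*3) = -2 + (2*u)/(u + 3*u) = -2 + (2*u)/((4*u)) = -2 + (2*u)*(1/(4*u)) = -2 + ½ = -3/2)
T(N) = -3/2 (T(N) = -3/2 + (N - N) = -3/2 + 0 = -3/2)
(T(-29) - 3660) - 33009 = (-3/2 - 3660) - 33009 = -7323/2 - 33009 = -73341/2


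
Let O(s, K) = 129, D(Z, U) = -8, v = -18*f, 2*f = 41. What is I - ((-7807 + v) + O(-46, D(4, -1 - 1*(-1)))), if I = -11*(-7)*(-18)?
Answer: 6661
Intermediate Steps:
f = 41/2 (f = (½)*41 = 41/2 ≈ 20.500)
v = -369 (v = -18*41/2 = -369)
I = -1386 (I = 77*(-18) = -1386)
I - ((-7807 + v) + O(-46, D(4, -1 - 1*(-1)))) = -1386 - ((-7807 - 369) + 129) = -1386 - (-8176 + 129) = -1386 - 1*(-8047) = -1386 + 8047 = 6661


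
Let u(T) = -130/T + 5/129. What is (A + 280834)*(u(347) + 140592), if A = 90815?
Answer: 18131010728341/347 ≈ 5.2251e+10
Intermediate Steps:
u(T) = 5/129 - 130/T (u(T) = -130/T + 5*(1/129) = -130/T + 5/129 = 5/129 - 130/T)
(A + 280834)*(u(347) + 140592) = (90815 + 280834)*((5/129 - 130/347) + 140592) = 371649*((5/129 - 130*1/347) + 140592) = 371649*((5/129 - 130/347) + 140592) = 371649*(-15035/44763 + 140592) = 371649*(6293304661/44763) = 18131010728341/347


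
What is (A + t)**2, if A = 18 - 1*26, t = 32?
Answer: 576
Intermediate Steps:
A = -8 (A = 18 - 26 = -8)
(A + t)**2 = (-8 + 32)**2 = 24**2 = 576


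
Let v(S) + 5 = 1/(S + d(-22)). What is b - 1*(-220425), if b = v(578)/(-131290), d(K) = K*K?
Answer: 30733853346809/139429980 ≈ 2.2043e+5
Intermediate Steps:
d(K) = K²
v(S) = -5 + 1/(484 + S) (v(S) = -5 + 1/(S + (-22)²) = -5 + 1/(S + 484) = -5 + 1/(484 + S))
b = 5309/139429980 (b = ((-2419 - 5*578)/(484 + 578))/(-131290) = ((-2419 - 2890)/1062)*(-1/131290) = ((1/1062)*(-5309))*(-1/131290) = -5309/1062*(-1/131290) = 5309/139429980 ≈ 3.8076e-5)
b - 1*(-220425) = 5309/139429980 - 1*(-220425) = 5309/139429980 + 220425 = 30733853346809/139429980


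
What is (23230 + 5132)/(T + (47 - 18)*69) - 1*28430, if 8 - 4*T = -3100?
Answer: -13158363/463 ≈ -28420.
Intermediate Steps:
T = 777 (T = 2 - 1/4*(-3100) = 2 + 775 = 777)
(23230 + 5132)/(T + (47 - 18)*69) - 1*28430 = (23230 + 5132)/(777 + (47 - 18)*69) - 1*28430 = 28362/(777 + 29*69) - 28430 = 28362/(777 + 2001) - 28430 = 28362/2778 - 28430 = 28362*(1/2778) - 28430 = 4727/463 - 28430 = -13158363/463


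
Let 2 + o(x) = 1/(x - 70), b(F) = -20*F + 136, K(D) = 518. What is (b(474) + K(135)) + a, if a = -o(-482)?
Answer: -4870847/552 ≈ -8824.0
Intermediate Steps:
b(F) = 136 - 20*F
o(x) = -2 + 1/(-70 + x) (o(x) = -2 + 1/(x - 70) = -2 + 1/(-70 + x))
a = 1105/552 (a = -(141 - 2*(-482))/(-70 - 482) = -(141 + 964)/(-552) = -(-1)*1105/552 = -1*(-1105/552) = 1105/552 ≈ 2.0018)
(b(474) + K(135)) + a = ((136 - 20*474) + 518) + 1105/552 = ((136 - 9480) + 518) + 1105/552 = (-9344 + 518) + 1105/552 = -8826 + 1105/552 = -4870847/552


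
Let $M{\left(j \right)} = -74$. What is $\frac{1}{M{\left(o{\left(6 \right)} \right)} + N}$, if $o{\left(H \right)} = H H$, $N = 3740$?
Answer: $\frac{1}{3666} \approx 0.00027278$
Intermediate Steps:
$o{\left(H \right)} = H^{2}$
$\frac{1}{M{\left(o{\left(6 \right)} \right)} + N} = \frac{1}{-74 + 3740} = \frac{1}{3666}$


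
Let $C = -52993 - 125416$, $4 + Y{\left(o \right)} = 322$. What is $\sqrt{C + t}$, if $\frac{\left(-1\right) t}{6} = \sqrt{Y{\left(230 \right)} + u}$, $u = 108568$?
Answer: $\sqrt{-178409 - 6 \sqrt{108886}} \approx 424.72 i$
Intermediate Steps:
$Y{\left(o \right)} = 318$ ($Y{\left(o \right)} = -4 + 322 = 318$)
$t = - 6 \sqrt{108886}$ ($t = - 6 \sqrt{318 + 108568} = - 6 \sqrt{108886} \approx -1979.9$)
$C = -178409$ ($C = -52993 - 125416 = -178409$)
$\sqrt{C + t} = \sqrt{-178409 - 6 \sqrt{108886}}$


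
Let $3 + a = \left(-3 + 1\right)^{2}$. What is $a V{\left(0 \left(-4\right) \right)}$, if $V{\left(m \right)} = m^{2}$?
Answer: $0$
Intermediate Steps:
$a = 1$ ($a = -3 + \left(-3 + 1\right)^{2} = -3 + \left(-2\right)^{2} = -3 + 4 = 1$)
$a V{\left(0 \left(-4\right) \right)} = 1 \left(0 \left(-4\right)\right)^{2} = 1 \cdot 0^{2} = 1 \cdot 0 = 0$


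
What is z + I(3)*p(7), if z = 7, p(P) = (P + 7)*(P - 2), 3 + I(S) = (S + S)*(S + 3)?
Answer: 2317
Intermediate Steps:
I(S) = -3 + 2*S*(3 + S) (I(S) = -3 + (S + S)*(S + 3) = -3 + (2*S)*(3 + S) = -3 + 2*S*(3 + S))
p(P) = (-2 + P)*(7 + P) (p(P) = (7 + P)*(-2 + P) = (-2 + P)*(7 + P))
z + I(3)*p(7) = 7 + (-3 + 2*3**2 + 6*3)*(-14 + 7**2 + 5*7) = 7 + (-3 + 2*9 + 18)*(-14 + 49 + 35) = 7 + (-3 + 18 + 18)*70 = 7 + 33*70 = 7 + 2310 = 2317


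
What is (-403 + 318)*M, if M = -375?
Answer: 31875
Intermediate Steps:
(-403 + 318)*M = (-403 + 318)*(-375) = -85*(-375) = 31875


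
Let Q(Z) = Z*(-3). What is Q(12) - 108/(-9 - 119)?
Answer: -1125/32 ≈ -35.156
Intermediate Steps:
Q(Z) = -3*Z
Q(12) - 108/(-9 - 119) = -3*12 - 108/(-9 - 119) = -36 - 108/(-128) = -36 - 108*(-1/128) = -36 + 27/32 = -1125/32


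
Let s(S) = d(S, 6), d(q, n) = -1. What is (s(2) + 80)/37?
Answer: 79/37 ≈ 2.1351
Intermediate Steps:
s(S) = -1
(s(2) + 80)/37 = (-1 + 80)/37 = 79*(1/37) = 79/37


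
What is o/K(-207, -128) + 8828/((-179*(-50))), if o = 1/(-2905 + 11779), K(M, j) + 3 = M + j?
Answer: 13239400093/13422368700 ≈ 0.98637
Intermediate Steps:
K(M, j) = -3 + M + j (K(M, j) = -3 + (M + j) = -3 + M + j)
o = 1/8874 ≈ 0.00011269
o/K(-207, -128) + 8828/((-179*(-50))) = 1/(8874*(-3 - 207 - 128)) + 8828/((-179*(-50))) = (1/8874)/(-338) + 8828/8950 = (1/8874)*(-1/338) + 8828*(1/8950) = -1/2999412 + 4414/4475 = 13239400093/13422368700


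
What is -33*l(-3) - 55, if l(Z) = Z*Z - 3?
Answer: -253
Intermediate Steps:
l(Z) = -3 + Z² (l(Z) = Z² - 3 = -3 + Z²)
-33*l(-3) - 55 = -33*(-3 + (-3)²) - 55 = -33*(-3 + 9) - 55 = -33*6 - 55 = -198 - 55 = -253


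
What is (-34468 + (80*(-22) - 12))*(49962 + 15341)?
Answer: -2366580720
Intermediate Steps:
(-34468 + (80*(-22) - 12))*(49962 + 15341) = (-34468 + (-1760 - 12))*65303 = (-34468 - 1772)*65303 = -36240*65303 = -2366580720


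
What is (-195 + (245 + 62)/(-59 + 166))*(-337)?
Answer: 6928046/107 ≈ 64748.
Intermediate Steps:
(-195 + (245 + 62)/(-59 + 166))*(-337) = (-195 + 307/107)*(-337) = -20558/107*(-337) = 6928046/107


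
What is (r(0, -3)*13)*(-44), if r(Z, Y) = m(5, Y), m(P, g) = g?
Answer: 1716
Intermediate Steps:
r(Z, Y) = Y
(r(0, -3)*13)*(-44) = -3*13*(-44) = -39*(-44) = 1716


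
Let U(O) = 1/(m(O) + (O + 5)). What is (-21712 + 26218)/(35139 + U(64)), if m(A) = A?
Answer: 299649/2336744 ≈ 0.12823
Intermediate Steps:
U(O) = 1/(5 + 2*O) (U(O) = 1/(O + (O + 5)) = 1/(O + (5 + O)) = 1/(5 + 2*O))
(-21712 + 26218)/(35139 + U(64)) = (-21712 + 26218)/(35139 + 1/(5 + 2*64)) = 4506/(35139 + 1/(5 + 128)) = 4506/(35139 + 1/133) = 4506/(4673488/133) = 4506*(133/4673488) = 299649/2336744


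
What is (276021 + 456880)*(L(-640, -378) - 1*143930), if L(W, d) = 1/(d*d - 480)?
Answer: -15021691133462819/142404 ≈ -1.0549e+11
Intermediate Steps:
L(W, d) = 1/(-480 + d²) (L(W, d) = 1/(d² - 480) = 1/(-480 + d²))
(276021 + 456880)*(L(-640, -378) - 1*143930) = (276021 + 456880)*(1/(-480 + (-378)²) - 1*143930) = 732901*(1/(-480 + 142884) - 143930) = 732901*(1/142404 - 143930) = 732901*(-20496207719/142404) = -15021691133462819/142404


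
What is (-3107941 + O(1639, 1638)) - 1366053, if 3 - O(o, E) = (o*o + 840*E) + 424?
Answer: -8536656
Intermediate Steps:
O(o, E) = -421 - o² - 840*E (O(o, E) = 3 - ((o*o + 840*E) + 424) = 3 - ((o² + 840*E) + 424) = 3 - (424 + o² + 840*E) = 3 + (-424 - o² - 840*E) = -421 - o² - 840*E)
(-3107941 + O(1639, 1638)) - 1366053 = (-3107941 + (-421 - 1*1639² - 840*1638)) - 1366053 = (-3107941 + (-421 - 1*2686321 - 1375920)) - 1366053 = (-3107941 + (-421 - 2686321 - 1375920)) - 1366053 = (-3107941 - 4062662) - 1366053 = -7170603 - 1366053 = -8536656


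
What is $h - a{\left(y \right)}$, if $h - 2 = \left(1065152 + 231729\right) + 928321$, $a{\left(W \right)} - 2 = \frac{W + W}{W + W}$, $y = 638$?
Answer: $2225201$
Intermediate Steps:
$a{\left(W \right)} = 3$ ($a{\left(W \right)} = 2 + \frac{W + W}{W + W} = 2 + \frac{2 W}{2 W} = 2 + 2 W \frac{1}{2 W} = 2 + 1 = 3$)
$h = 2225204$ ($h = 2 + \left(\left(1065152 + 231729\right) + 928321\right) = 2 + \left(1296881 + 928321\right) = 2 + 2225202 = 2225204$)
$h - a{\left(y \right)} = 2225204 - 3 = 2225201$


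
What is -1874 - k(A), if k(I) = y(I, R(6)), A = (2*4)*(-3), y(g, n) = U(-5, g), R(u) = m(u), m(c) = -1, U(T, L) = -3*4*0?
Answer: -1874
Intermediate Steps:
U(T, L) = 0 (U(T, L) = -12*0 = 0)
R(u) = -1
y(g, n) = 0
A = -24 (A = 8*(-3) = -24)
k(I) = 0
-1874 - k(A) = -1874 - 1*0 = -1874 + 0 = -1874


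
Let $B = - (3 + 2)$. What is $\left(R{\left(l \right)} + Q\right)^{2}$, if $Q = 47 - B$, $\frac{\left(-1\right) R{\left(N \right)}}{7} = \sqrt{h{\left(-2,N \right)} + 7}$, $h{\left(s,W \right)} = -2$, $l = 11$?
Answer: $2949 - 728 \sqrt{5} \approx 1321.1$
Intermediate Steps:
$R{\left(N \right)} = - 7 \sqrt{5}$ ($R{\left(N \right)} = - 7 \sqrt{-2 + 7} = - 7 \sqrt{5}$)
$B = -5$ ($B = \left(-1\right) 5 = -5$)
$Q = 52$ ($Q = 47 - -5 = 47 + 5 = 52$)
$\left(R{\left(l \right)} + Q\right)^{2} = \left(- 7 \sqrt{5} + 52\right)^{2} = \left(52 - 7 \sqrt{5}\right)^{2}$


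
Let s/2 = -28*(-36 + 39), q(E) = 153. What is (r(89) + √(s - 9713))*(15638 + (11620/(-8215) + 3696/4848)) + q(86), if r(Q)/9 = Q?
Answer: 2078547034500/165943 + 2594908421*I*√9881/165943 ≈ 1.2526e+7 + 1.5544e+6*I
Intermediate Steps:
r(Q) = 9*Q
s = -168 (s = 2*(-28*(-36 + 39)) = 2*(-28*3) = 2*(-84) = -168)
(r(89) + √(s - 9713))*(15638 + (11620/(-8215) + 3696/4848)) + q(86) = (9*89 + √(-168 - 9713))*(15638 + (11620/(-8215) + 3696/4848)) + 153 = (801 + √(-9881))*(15638 + (11620*(-1/8215) + 3696*(1/4848))) + 153 = (801 + I*√9881)*(15638 + (-2324/1643 + 77/101)) + 153 = (801 + I*√9881)*(15638 - 108213/165943) + 153 = (801 + I*√9881)*(2594908421/165943) + 153 = (2078521645221/165943 + 2594908421*I*√9881/165943) + 153 = 2078547034500/165943 + 2594908421*I*√9881/165943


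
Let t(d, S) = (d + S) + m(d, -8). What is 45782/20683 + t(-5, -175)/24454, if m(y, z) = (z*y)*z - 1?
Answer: 1109190845/505782082 ≈ 2.1930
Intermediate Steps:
m(y, z) = -1 + y*z² (m(y, z) = (y*z)*z - 1 = y*z² - 1 = -1 + y*z²)
t(d, S) = -1 + S + 65*d (t(d, S) = (d + S) + (-1 + d*(-8)²) = (S + d) + (-1 + d*64) = (S + d) + (-1 + 64*d) = -1 + S + 65*d)
45782/20683 + t(-5, -175)/24454 = 45782/20683 + (-1 - 175 + 65*(-5))/24454 = 45782*(1/20683) + (-1 - 175 - 325)*(1/24454) = 45782/20683 - 501*1/24454 = 45782/20683 - 501/24454 = 1109190845/505782082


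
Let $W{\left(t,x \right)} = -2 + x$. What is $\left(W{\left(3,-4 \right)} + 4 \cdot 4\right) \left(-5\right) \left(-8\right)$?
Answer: $400$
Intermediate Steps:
$\left(W{\left(3,-4 \right)} + 4 \cdot 4\right) \left(-5\right) \left(-8\right) = \left(\left(-2 - 4\right) + 4 \cdot 4\right) \left(-5\right) \left(-8\right) = \left(-6 + 16\right) \left(-5\right) \left(-8\right) = 10 \left(-5\right) \left(-8\right) = \left(-50\right) \left(-8\right) = 400$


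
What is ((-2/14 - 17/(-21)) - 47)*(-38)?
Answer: 5282/3 ≈ 1760.7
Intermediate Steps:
((-2/14 - 17/(-21)) - 47)*(-38) = ((-2*1/14 - 17*(-1/21)) - 47)*(-38) = ((-⅐ + 17/21) - 47)*(-38) = (⅔ - 47)*(-38) = -139/3*(-38) = 5282/3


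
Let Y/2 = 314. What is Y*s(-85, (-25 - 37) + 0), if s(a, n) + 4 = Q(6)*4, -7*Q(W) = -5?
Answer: -5024/7 ≈ -717.71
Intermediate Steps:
Y = 628 (Y = 2*314 = 628)
Q(W) = 5/7 (Q(W) = -⅐*(-5) = 5/7)
s(a, n) = -8/7 (s(a, n) = -4 + (5/7)*4 = -4 + 20/7 = -8/7)
Y*s(-85, (-25 - 37) + 0) = 628*(-8/7) = -5024/7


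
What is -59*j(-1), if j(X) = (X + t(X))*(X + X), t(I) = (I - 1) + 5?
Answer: 236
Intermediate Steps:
t(I) = 4 + I (t(I) = (-1 + I) + 5 = 4 + I)
j(X) = 2*X*(4 + 2*X) (j(X) = (X + (4 + X))*(X + X) = (4 + 2*X)*(2*X) = 2*X*(4 + 2*X))
-59*j(-1) = -236*(-1)*(2 - 1) = -236*(-1) = -59*(-4) = 236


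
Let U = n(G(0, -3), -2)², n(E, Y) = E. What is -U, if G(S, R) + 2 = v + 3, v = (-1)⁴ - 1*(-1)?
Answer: -9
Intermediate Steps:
v = 2 (v = 1 + 1 = 2)
G(S, R) = 3 (G(S, R) = -2 + (2 + 3) = -2 + 5 = 3)
U = 9 (U = 3² = 9)
-U = -1*9 = -9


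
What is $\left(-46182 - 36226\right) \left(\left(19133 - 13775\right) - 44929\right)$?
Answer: $3260966968$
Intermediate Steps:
$\left(-46182 - 36226\right) \left(\left(19133 - 13775\right) - 44929\right) = - 82408 \left(5358 - 44929\right) = \left(-82408\right) \left(-39571\right) = 3260966968$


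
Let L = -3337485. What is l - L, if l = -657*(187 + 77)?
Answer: 3164037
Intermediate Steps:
l = -173448 (l = -657*264 = -1*173448 = -173448)
l - L = -173448 - 1*(-3337485) = -173448 + 3337485 = 3164037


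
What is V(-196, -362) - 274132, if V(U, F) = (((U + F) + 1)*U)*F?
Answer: -39794396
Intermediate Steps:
V(U, F) = F*U*(1 + F + U) (V(U, F) = (((F + U) + 1)*U)*F = ((1 + F + U)*U)*F = (U*(1 + F + U))*F = F*U*(1 + F + U))
V(-196, -362) - 274132 = -362*(-196)*(1 - 362 - 196) - 274132 = -362*(-196)*(-557) - 274132 = -39520264 - 274132 = -39794396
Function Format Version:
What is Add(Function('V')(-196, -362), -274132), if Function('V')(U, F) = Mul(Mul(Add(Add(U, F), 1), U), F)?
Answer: -39794396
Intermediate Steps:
Function('V')(U, F) = Mul(F, U, Add(1, F, U)) (Function('V')(U, F) = Mul(Mul(Add(Add(F, U), 1), U), F) = Mul(Mul(Add(1, F, U), U), F) = Mul(Mul(U, Add(1, F, U)), F) = Mul(F, U, Add(1, F, U)))
Add(Function('V')(-196, -362), -274132) = Add(Mul(-362, -196, Add(1, -362, -196)), -274132) = Add(Mul(-362, -196, -557), -274132) = Add(-39520264, -274132) = -39794396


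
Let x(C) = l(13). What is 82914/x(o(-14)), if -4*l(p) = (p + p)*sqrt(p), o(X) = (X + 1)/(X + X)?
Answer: -12756*sqrt(13)/13 ≈ -3537.9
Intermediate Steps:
o(X) = (1 + X)/(2*X) (o(X) = (1 + X)/((2*X)) = (1 + X)*(1/(2*X)) = (1 + X)/(2*X))
l(p) = -p**(3/2)/2 (l(p) = -(p + p)*sqrt(p)/4 = -2*p*sqrt(p)/4 = -p**(3/2)/2)
x(C) = -13*sqrt(13)/2
82914/x(o(-14)) = 82914/((-13*sqrt(13)/2)) = 82914*(-2*sqrt(13)/169) = -12756*sqrt(13)/13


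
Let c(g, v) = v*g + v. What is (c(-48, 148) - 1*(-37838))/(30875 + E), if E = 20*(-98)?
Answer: 30882/28915 ≈ 1.0680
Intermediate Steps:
E = -1960
c(g, v) = v + g*v (c(g, v) = g*v + v = v + g*v)
(c(-48, 148) - 1*(-37838))/(30875 + E) = (148*(1 - 48) - 1*(-37838))/(30875 - 1960) = (148*(-47) + 37838)/28915 = (-6956 + 37838)*(1/28915) = 30882*(1/28915) = 30882/28915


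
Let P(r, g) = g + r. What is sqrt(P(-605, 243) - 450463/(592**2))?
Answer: I*sqrt(127318431)/592 ≈ 19.06*I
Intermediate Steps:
sqrt(P(-605, 243) - 450463/(592**2)) = sqrt((243 - 605) - 450463/(592**2)) = sqrt(-362 - 450463/350464) = sqrt(-127318431/350464) = I*sqrt(127318431)/592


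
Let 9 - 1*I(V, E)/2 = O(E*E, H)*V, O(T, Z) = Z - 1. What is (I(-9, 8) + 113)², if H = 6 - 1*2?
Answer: 34225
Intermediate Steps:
H = 4 (H = 6 - 2 = 4)
O(T, Z) = -1 + Z
I(V, E) = 18 - 6*V (I(V, E) = 18 - 2*(-1 + 4)*V = 18 - 6*V)
(I(-9, 8) + 113)² = ((18 - 6*(-9)) + 113)² = ((18 + 54) + 113)² = (72 + 113)² = 185² = 34225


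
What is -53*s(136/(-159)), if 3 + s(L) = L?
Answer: 613/3 ≈ 204.33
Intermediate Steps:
s(L) = -3 + L
-53*s(136/(-159)) = -53*(-3 + 136/(-159)) = -53*(-3 + 136*(-1/159)) = -53*(-3 - 136/159) = -53*(-613/159) = 613/3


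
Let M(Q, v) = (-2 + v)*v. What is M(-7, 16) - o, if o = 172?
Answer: 52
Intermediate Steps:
M(Q, v) = v*(-2 + v)
M(-7, 16) - o = 16*(-2 + 16) - 1*172 = 16*14 - 172 = 224 - 172 = 52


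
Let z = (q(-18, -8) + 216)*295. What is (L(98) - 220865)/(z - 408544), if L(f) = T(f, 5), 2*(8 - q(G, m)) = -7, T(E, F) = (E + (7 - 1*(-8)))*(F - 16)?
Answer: 148072/227621 ≈ 0.65052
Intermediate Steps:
T(E, F) = (-16 + F)*(15 + E) (T(E, F) = (E + (7 + 8))*(-16 + F) = (E + 15)*(-16 + F) = (15 + E)*(-16 + F) = (-16 + F)*(15 + E))
q(G, m) = 23/2 (q(G, m) = 8 - 1/2*(-7) = 8 + 7/2 = 23/2)
L(f) = -165 - 11*f (L(f) = -240 - 16*f + 15*5 + f*5 = -240 - 16*f + 75 + 5*f = -165 - 11*f)
z = 134225/2 (z = (23/2 + 216)*295 = (455/2)*295 = 134225/2 ≈ 67113.)
(L(98) - 220865)/(z - 408544) = ((-165 - 11*98) - 220865)/(134225/2 - 408544) = ((-165 - 1078) - 220865)/(-682863/2) = (-1243 - 220865)*(-2/682863) = -222108*(-2/682863) = 148072/227621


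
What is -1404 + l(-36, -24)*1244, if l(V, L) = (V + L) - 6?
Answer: -83508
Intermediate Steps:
l(V, L) = -6 + L + V (l(V, L) = (L + V) - 6 = -6 + L + V)
-1404 + l(-36, -24)*1244 = -1404 + (-6 - 24 - 36)*1244 = -1404 - 66*1244 = -1404 - 82104 = -83508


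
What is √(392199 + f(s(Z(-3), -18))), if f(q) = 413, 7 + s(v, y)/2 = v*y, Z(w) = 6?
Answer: 2*√98153 ≈ 626.59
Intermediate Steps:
s(v, y) = -14 + 2*v*y (s(v, y) = -14 + 2*(v*y) = -14 + 2*v*y)
√(392199 + f(s(Z(-3), -18))) = √(392199 + 413) = √392612 = 2*√98153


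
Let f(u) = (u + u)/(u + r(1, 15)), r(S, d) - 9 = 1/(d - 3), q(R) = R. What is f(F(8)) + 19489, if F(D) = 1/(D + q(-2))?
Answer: 2163283/111 ≈ 19489.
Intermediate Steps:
r(S, d) = 9 + 1/(-3 + d) (r(S, d) = 9 + 1/(d - 3) = 9 + 1/(-3 + d))
F(D) = 1/(-2 + D) (F(D) = 1/(D - 2) = 1/(-2 + D))
f(u) = 2*u/(109/12 + u) (f(u) = (u + u)/(u + (-26 + 9*15)/(-3 + 15)) = (2*u)/(u + (-26 + 135)/12) = (2*u)/(u + (1/12)*109) = (2*u)/(u + 109/12) = (2*u)/(109/12 + u) = 2*u/(109/12 + u))
f(F(8)) + 19489 = 24/((-2 + 8)*(109 + 12/(-2 + 8))) + 19489 = 24/(6*(109 + 12/6)) + 19489 = 24*(⅙)/(109 + 12*(⅙)) + 19489 = 24*(⅙)/(109 + 2) + 19489 = 24*(⅙)/111 + 19489 = 24*(⅙)*(1/111) + 19489 = 4/111 + 19489 = 2163283/111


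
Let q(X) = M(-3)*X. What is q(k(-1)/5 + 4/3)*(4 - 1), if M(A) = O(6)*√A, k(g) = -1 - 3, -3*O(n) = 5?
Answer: -8*I*√3/3 ≈ -4.6188*I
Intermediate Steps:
O(n) = -5/3 (O(n) = -⅓*5 = -5/3)
k(g) = -4
M(A) = -5*√A/3
q(X) = -5*I*X*√3/3 (q(X) = (-5*I*√3/3)*X = -5*I*X*√3/3)
q(k(-1)/5 + 4/3)*(4 - 1) = (-5*I*(-4/5 + 4/3)*√3/3)*(4 - 1) = -5*I*(-4*⅕ + 4*(⅓))*√3/3*3 = -5*I*(-⅘ + 4/3)*√3/3*3 = -5/3*I*8/15*√3*3 = -8*I*√3/9*3 = -8*I*√3/3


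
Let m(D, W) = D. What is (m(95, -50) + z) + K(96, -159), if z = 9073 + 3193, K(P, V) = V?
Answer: 12202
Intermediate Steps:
z = 12266
(m(95, -50) + z) + K(96, -159) = (95 + 12266) - 159 = 12361 - 159 = 12202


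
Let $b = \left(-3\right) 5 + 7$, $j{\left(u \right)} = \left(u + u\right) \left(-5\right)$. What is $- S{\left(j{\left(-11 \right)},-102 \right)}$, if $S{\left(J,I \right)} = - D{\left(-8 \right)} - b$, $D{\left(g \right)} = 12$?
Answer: $4$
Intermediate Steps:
$j{\left(u \right)} = - 10 u$ ($j{\left(u \right)} = 2 u \left(-5\right) = - 10 u$)
$b = -8$ ($b = -15 + 7 = -8$)
$S{\left(J,I \right)} = -4$ ($S{\left(J,I \right)} = \left(-1\right) 12 - -8 = -12 + 8 = -4$)
$- S{\left(j{\left(-11 \right)},-102 \right)} = \left(-1\right) \left(-4\right) = 4$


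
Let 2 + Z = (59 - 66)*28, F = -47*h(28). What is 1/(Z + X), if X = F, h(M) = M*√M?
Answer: 99/24226382 - 658*√7/12113191 ≈ -0.00013963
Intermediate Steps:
h(M) = M^(3/2)
F = -2632*√7 ≈ -6963.6
X = -2632*√7 ≈ -6963.6
Z = -198 (Z = -2 + (59 - 66)*28 = -2 - 7*28 = -2 - 196 = -198)
1/(Z + X) = 1/(-198 - 2632*√7)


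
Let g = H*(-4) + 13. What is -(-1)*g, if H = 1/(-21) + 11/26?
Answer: 3139/273 ≈ 11.498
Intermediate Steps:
H = 205/546 (H = 1*(-1/21) + 11*(1/26) = -1/21 + 11/26 = 205/546 ≈ 0.37546)
g = 3139/273 (g = (205/546)*(-4) + 13 = -410/273 + 13 = 3139/273 ≈ 11.498)
-(-1)*g = -(-1)*3139/273 = -1*(-3139/273) = 3139/273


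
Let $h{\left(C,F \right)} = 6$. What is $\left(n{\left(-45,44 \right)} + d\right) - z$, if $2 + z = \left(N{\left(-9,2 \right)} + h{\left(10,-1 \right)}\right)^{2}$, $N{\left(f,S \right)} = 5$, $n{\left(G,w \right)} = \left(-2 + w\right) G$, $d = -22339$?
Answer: $-24348$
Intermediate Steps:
$n{\left(G,w \right)} = G \left(-2 + w\right)$
$z = 119$ ($z = -2 + \left(5 + 6\right)^{2} = -2 + 11^{2} = -2 + 121 = 119$)
$\left(n{\left(-45,44 \right)} + d\right) - z = \left(- 45 \left(-2 + 44\right) - 22339\right) - 119 = \left(\left(-45\right) 42 - 22339\right) - 119 = \left(-1890 - 22339\right) - 119 = -24229 - 119 = -24348$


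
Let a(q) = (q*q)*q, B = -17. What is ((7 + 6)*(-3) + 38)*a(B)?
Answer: 4913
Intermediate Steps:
a(q) = q**3 (a(q) = q**2*q = q**3)
((7 + 6)*(-3) + 38)*a(B) = ((7 + 6)*(-3) + 38)*(-17)**3 = (13*(-3) + 38)*(-4913) = (-39 + 38)*(-4913) = -1*(-4913) = 4913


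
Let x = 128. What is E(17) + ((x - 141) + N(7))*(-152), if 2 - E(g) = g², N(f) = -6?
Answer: 2601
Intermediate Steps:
E(g) = 2 - g²
E(17) + ((x - 141) + N(7))*(-152) = (2 - 1*17²) + ((128 - 141) - 6)*(-152) = (2 - 1*289) + (-13 - 6)*(-152) = (2 - 289) - 19*(-152) = -287 + 2888 = 2601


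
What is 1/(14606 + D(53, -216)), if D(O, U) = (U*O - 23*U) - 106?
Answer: 1/8020 ≈ 0.00012469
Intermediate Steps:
D(O, U) = -106 - 23*U + O*U (D(O, U) = (O*U - 23*U) - 106 = (-23*U + O*U) - 106 = -106 - 23*U + O*U)
1/(14606 + D(53, -216)) = 1/(14606 + (-106 - 23*(-216) + 53*(-216))) = 1/(14606 + (-106 + 4968 - 11448)) = 1/(14606 - 6586) = 1/8020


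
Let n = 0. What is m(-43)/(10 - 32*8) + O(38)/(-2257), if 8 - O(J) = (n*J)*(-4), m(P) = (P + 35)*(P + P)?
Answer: -777392/277611 ≈ -2.8003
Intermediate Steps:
m(P) = 2*P*(35 + P) (m(P) = (35 + P)*(2*P) = 2*P*(35 + P))
O(J) = 8 (O(J) = 8 - 0*J*(-4) = 8 - 0*(-4) = 8 - 1*0 = 8 + 0 = 8)
m(-43)/(10 - 32*8) + O(38)/(-2257) = (2*(-43)*(35 - 43))/(10 - 32*8) + 8/(-2257) = (2*(-43)*(-8))/(10 - 256) + 8*(-1/2257) = 688/(-246) - 8/2257 = 688*(-1/246) - 8/2257 = -344/123 - 8/2257 = -777392/277611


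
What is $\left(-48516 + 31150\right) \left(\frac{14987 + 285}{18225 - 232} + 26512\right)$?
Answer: $- \frac{436019758832}{947} \approx -4.6042 \cdot 10^{8}$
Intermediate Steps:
$\left(-48516 + 31150\right) \left(\frac{14987 + 285}{18225 - 232} + 26512\right) = - 17366 \left(\frac{15272}{17993} + 26512\right) = \left(-17366\right) \frac{477045688}{17993} = - \frac{436019758832}{947}$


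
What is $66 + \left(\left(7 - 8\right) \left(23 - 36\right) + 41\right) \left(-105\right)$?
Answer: $-5604$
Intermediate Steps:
$66 + \left(\left(7 - 8\right) \left(23 - 36\right) + 41\right) \left(-105\right) = 66 + \left(\left(-1\right) \left(-13\right) + 41\right) \left(-105\right) = 66 + \left(13 + 41\right) \left(-105\right) = 66 + 54 \left(-105\right) = 66 - 5670 = -5604$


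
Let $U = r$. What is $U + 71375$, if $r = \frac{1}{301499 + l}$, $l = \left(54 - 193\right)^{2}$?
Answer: $\frac{22898527501}{320820} \approx 71375.0$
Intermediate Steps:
$l = 19321$ ($l = \left(-139\right)^{2} = 19321$)
$r = \frac{1}{320820}$ ($r = \frac{1}{301499 + 19321} = \frac{1}{320820} \approx 3.117 \cdot 10^{-6}$)
$U = \frac{1}{320820} \approx 3.117 \cdot 10^{-6}$
$U + 71375 = \frac{1}{320820} + 71375 = \frac{22898527501}{320820}$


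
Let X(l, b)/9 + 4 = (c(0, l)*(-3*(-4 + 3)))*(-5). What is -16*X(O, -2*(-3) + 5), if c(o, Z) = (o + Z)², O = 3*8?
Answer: 1244736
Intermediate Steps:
O = 24
c(o, Z) = (Z + o)²
X(l, b) = -36 - 135*l² (X(l, b) = -36 + 9*(((l + 0)²*(-3*(-4 + 3)))*(-5)) = -36 + 9*((l²*(-3*(-1)))*(-5)) = -36 + 9*((l²*3)*(-5)) = -36 + 9*((3*l²)*(-5)) = -36 + 9*(-15*l²) = -36 - 135*l²)
-16*X(O, -2*(-3) + 5) = -16*(-36 - 135*24²) = -16*(-36 - 135*576) = -16*(-36 - 77760) = -16*(-77796) = 1244736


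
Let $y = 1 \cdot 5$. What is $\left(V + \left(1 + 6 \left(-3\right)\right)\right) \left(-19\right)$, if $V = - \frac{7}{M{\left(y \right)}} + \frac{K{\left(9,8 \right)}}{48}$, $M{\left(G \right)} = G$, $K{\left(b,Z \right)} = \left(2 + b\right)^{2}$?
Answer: $\frac{72409}{240} \approx 301.7$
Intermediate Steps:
$y = 5$
$V = \frac{269}{240}$ ($V = - \frac{7}{5} + \frac{\left(2 + 9\right)^{2}}{48} = \left(-7\right) \frac{1}{5} + 11^{2} \cdot \frac{1}{48} = - \frac{7}{5} + 121 \cdot \frac{1}{48} = - \frac{7}{5} + \frac{121}{48} = \frac{269}{240} \approx 1.1208$)
$\left(V + \left(1 + 6 \left(-3\right)\right)\right) \left(-19\right) = \left(\frac{269}{240} + \left(1 + 6 \left(-3\right)\right)\right) \left(-19\right) = \left(\frac{269}{240} + \left(1 - 18\right)\right) \left(-19\right) = \left(\frac{269}{240} - 17\right) \left(-19\right) = \left(- \frac{3811}{240}\right) \left(-19\right) = \frac{72409}{240}$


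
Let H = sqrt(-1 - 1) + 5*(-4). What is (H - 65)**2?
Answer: (85 - I*sqrt(2))**2 ≈ 7223.0 - 240.42*I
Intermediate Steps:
H = -20 + I*sqrt(2) (H = sqrt(-2) - 20 = I*sqrt(2) - 20 = -20 + I*sqrt(2) ≈ -20.0 + 1.4142*I)
(H - 65)**2 = ((-20 + I*sqrt(2)) - 65)**2 = (-85 + I*sqrt(2))**2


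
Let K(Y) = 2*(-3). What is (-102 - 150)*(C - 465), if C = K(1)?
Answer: 118692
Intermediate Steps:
K(Y) = -6
C = -6
(-102 - 150)*(C - 465) = (-102 - 150)*(-6 - 465) = -252*(-471) = 118692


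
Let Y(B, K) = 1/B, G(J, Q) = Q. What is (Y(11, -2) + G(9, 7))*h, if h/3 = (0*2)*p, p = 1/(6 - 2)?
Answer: 0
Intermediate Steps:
p = ¼ (p = 1/4 = ¼ ≈ 0.25000)
h = 0 (h = 3*((0*2)*(¼)) = 3*(0*(¼)) = 3*0 = 0)
(Y(11, -2) + G(9, 7))*h = (1/11 + 7)*0 = (78/11)*0 = 0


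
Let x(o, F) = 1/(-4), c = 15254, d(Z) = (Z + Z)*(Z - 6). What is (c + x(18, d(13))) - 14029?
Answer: 4899/4 ≈ 1224.8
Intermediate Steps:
d(Z) = 2*Z*(-6 + Z) (d(Z) = (2*Z)*(-6 + Z) = 2*Z*(-6 + Z))
x(o, F) = -¼
(c + x(18, d(13))) - 14029 = (15254 - ¼) - 14029 = 61015/4 - 14029 = 4899/4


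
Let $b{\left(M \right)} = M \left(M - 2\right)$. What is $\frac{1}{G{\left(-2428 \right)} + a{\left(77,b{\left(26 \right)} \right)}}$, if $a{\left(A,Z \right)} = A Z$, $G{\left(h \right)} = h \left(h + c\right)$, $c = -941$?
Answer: $\frac{1}{8227980} \approx 1.2154 \cdot 10^{-7}$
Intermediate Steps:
$b{\left(M \right)} = M \left(-2 + M\right)$
$G{\left(h \right)} = h \left(-941 + h\right)$ ($G{\left(h \right)} = h \left(h - 941\right) = h \left(-941 + h\right)$)
$\frac{1}{G{\left(-2428 \right)} + a{\left(77,b{\left(26 \right)} \right)}} = \frac{1}{- 2428 \left(-941 - 2428\right) + 77 \cdot 26 \left(-2 + 26\right)} = \frac{1}{\left(-2428\right) \left(-3369\right) + 77 \cdot 26 \cdot 24} = \frac{1}{8179932 + 77 \cdot 624} = \frac{1}{8179932 + 48048} = \frac{1}{8227980}$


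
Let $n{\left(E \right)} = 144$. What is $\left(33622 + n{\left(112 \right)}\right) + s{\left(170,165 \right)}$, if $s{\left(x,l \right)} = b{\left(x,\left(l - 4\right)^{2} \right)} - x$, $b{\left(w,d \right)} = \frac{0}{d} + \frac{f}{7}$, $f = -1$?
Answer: $\frac{235171}{7} \approx 33596.0$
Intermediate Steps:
$b{\left(w,d \right)} = - \frac{1}{7}$ ($b{\left(w,d \right)} = \frac{0}{d} - \frac{1}{7} = 0 - \frac{1}{7} = - \frac{1}{7}$)
$s{\left(x,l \right)} = - \frac{1}{7} - x$
$\left(33622 + n{\left(112 \right)}\right) + s{\left(170,165 \right)} = \left(33622 + 144\right) - \frac{1191}{7} = 33766 - \frac{1191}{7} = \frac{235171}{7}$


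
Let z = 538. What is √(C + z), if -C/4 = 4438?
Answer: I*√17214 ≈ 131.2*I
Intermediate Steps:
C = -17752 (C = -4*4438 = -17752)
√(C + z) = √(-17752 + 538) = √(-17214) = I*√17214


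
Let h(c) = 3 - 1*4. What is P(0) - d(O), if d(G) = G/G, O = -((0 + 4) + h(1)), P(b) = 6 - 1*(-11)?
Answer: 16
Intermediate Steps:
h(c) = -1 (h(c) = 3 - 4 = -1)
P(b) = 17 (P(b) = 6 + 11 = 17)
O = -3 (O = -((0 + 4) - 1) = -(4 - 1) = -1*3 = -3)
d(G) = 1
P(0) - d(O) = 17 - 1*1 = 17 - 1 = 16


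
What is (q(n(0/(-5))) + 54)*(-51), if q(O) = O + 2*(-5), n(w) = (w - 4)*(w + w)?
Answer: -2244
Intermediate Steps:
n(w) = 2*w*(-4 + w) (n(w) = (-4 + w)*(2*w) = 2*w*(-4 + w))
q(O) = -10 + O (q(O) = O - 10 = -10 + O)
(q(n(0/(-5))) + 54)*(-51) = ((-10 + 2*(0/(-5))*(-4 + 0/(-5))) + 54)*(-51) = ((-10 + 2*(0*(-1/5))*(-4 + 0*(-1/5))) + 54)*(-51) = ((-10 + 2*0*(-4 + 0)) + 54)*(-51) = ((-10 + 2*0*(-4)) + 54)*(-51) = ((-10 + 0) + 54)*(-51) = (-10 + 54)*(-51) = 44*(-51) = -2244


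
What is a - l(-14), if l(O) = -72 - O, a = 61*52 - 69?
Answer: 3161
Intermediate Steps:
a = 3103 (a = 3172 - 69 = 3103)
a - l(-14) = 3103 - (-72 - 1*(-14)) = 3103 - (-72 + 14) = 3103 - 1*(-58) = 3103 + 58 = 3161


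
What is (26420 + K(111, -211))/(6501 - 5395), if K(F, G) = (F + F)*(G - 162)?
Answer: -28193/553 ≈ -50.982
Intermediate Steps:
K(F, G) = 2*F*(-162 + G) (K(F, G) = (2*F)*(-162 + G) = 2*F*(-162 + G))
(26420 + K(111, -211))/(6501 - 5395) = (26420 + 2*111*(-162 - 211))/(6501 - 5395) = (26420 + 2*111*(-373))/1106 = (26420 - 82806)*(1/1106) = -56386*1/1106 = -28193/553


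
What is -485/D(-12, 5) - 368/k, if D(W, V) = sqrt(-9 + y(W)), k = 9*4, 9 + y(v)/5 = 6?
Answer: -92/9 + 485*I*sqrt(6)/12 ≈ -10.222 + 99.0*I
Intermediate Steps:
y(v) = -15 (y(v) = -45 + 5*6 = -45 + 30 = -15)
k = 36
D(W, V) = 2*I*sqrt(6) (D(W, V) = sqrt(-9 - 15) = sqrt(-24) = 2*I*sqrt(6))
-485/D(-12, 5) - 368/k = -485*(-I*sqrt(6)/12) - 368/36 = -(-485)*I*sqrt(6)/12 - 368*1/36 = 485*I*sqrt(6)/12 - 92/9 = -92/9 + 485*I*sqrt(6)/12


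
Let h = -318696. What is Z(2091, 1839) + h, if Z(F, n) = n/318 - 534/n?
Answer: -20707871787/64978 ≈ -3.1869e+5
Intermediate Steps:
Z(F, n) = -534/n + n/318 (Z(F, n) = n*(1/318) - 534/n = n/318 - 534/n = -534/n + n/318)
Z(2091, 1839) + h = (-534/1839 + (1/318)*1839) - 318696 = (-534*1/1839 + 613/106) - 318696 = (-178/613 + 613/106) - 318696 = 356901/64978 - 318696 = -20707871787/64978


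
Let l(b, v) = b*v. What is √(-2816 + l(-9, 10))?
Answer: I*√2906 ≈ 53.907*I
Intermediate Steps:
√(-2816 + l(-9, 10)) = √(-2816 - 9*10) = √(-2816 - 90) = √(-2906) = I*√2906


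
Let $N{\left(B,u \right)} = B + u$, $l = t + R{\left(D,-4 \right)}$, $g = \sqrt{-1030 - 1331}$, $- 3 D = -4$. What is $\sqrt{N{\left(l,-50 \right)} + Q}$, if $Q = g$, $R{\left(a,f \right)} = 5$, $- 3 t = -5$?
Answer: $\frac{\sqrt{-390 + 9 i \sqrt{2361}}}{3} \approx 3.2994 + 7.3634 i$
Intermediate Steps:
$D = \frac{4}{3}$ ($D = \left(- \frac{1}{3}\right) \left(-4\right) = \frac{4}{3} \approx 1.3333$)
$t = \frac{5}{3}$ ($t = \left(- \frac{1}{3}\right) \left(-5\right) = \frac{5}{3} \approx 1.6667$)
$g = i \sqrt{2361}$ ($g = \sqrt{-2361} = i \sqrt{2361} \approx 48.59 i$)
$l = \frac{20}{3}$ ($l = \frac{5}{3} + 5 = \frac{20}{3} \approx 6.6667$)
$Q = i \sqrt{2361} \approx 48.59 i$
$\sqrt{N{\left(l,-50 \right)} + Q} = \sqrt{\left(\frac{20}{3} - 50\right) + i \sqrt{2361}} = \sqrt{- \frac{130}{3} + i \sqrt{2361}}$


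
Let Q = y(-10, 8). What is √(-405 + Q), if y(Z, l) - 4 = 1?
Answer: 20*I ≈ 20.0*I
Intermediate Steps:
y(Z, l) = 5 (y(Z, l) = 4 + 1 = 5)
Q = 5
√(-405 + Q) = √(-405 + 5) = √(-400) = 20*I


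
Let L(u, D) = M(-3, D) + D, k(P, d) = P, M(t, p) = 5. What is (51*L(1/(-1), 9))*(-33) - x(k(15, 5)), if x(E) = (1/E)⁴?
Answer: -1192826251/50625 ≈ -23562.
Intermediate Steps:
x(E) = E⁻⁴
L(u, D) = 5 + D
(51*L(1/(-1), 9))*(-33) - x(k(15, 5)) = (51*(5 + 9))*(-33) - 1/15⁴ = (51*14)*(-33) - 1*1/50625 = 714*(-33) - 1/50625 = -23562 - 1/50625 = -1192826251/50625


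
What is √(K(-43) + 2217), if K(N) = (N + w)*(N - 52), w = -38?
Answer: 2*√2478 ≈ 99.559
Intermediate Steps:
K(N) = (-52 + N)*(-38 + N) (K(N) = (N - 38)*(N - 52) = (-38 + N)*(-52 + N) = (-52 + N)*(-38 + N))
√(K(-43) + 2217) = √((1976 + (-43)² - 90*(-43)) + 2217) = √((1976 + 1849 + 3870) + 2217) = √(7695 + 2217) = √9912 = 2*√2478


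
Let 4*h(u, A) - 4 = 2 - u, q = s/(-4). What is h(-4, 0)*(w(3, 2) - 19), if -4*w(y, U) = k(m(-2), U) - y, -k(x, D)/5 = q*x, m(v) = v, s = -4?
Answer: -415/8 ≈ -51.875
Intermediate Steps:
q = 1 (q = -4/(-4) = -4*(-1/4) = 1)
h(u, A) = 3/2 - u/4 (h(u, A) = 1 + (2 - u)/4 = 1 + (1/2 - u/4) = 3/2 - u/4)
k(x, D) = -5*x
w(y, U) = -5/2 + y/4 (w(y, U) = -(-5*(-2) - y)/4 = -(10 - y)/4 = -5/2 + y/4)
h(-4, 0)*(w(3, 2) - 19) = (3/2 - 1/4*(-4))*((-5/2 + (1/4)*3) - 19) = (3/2 + 1)*((-5/2 + 3/4) - 19) = 5*(-7/4 - 19)/2 = (5/2)*(-83/4) = -415/8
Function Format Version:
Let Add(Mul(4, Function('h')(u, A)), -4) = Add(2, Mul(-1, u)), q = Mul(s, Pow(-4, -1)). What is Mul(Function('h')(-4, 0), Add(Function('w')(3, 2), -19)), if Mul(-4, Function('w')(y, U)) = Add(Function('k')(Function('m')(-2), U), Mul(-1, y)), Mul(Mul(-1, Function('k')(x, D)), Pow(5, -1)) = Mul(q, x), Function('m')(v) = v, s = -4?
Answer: Rational(-415, 8) ≈ -51.875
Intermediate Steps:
q = 1 (q = Mul(-4, Pow(-4, -1)) = Mul(-4, Rational(-1, 4)) = 1)
Function('h')(u, A) = Add(Rational(3, 2), Mul(Rational(-1, 4), u)) (Function('h')(u, A) = Add(1, Mul(Rational(1, 4), Add(2, Mul(-1, u)))) = Add(1, Add(Rational(1, 2), Mul(Rational(-1, 4), u))) = Add(Rational(3, 2), Mul(Rational(-1, 4), u)))
Function('k')(x, D) = Mul(-5, x) (Function('k')(x, D) = Mul(-5, Mul(1, x)) = Mul(-5, x))
Function('w')(y, U) = Add(Rational(-5, 2), Mul(Rational(1, 4), y)) (Function('w')(y, U) = Mul(Rational(-1, 4), Add(Mul(-5, -2), Mul(-1, y))) = Mul(Rational(-1, 4), Add(10, Mul(-1, y))) = Add(Rational(-5, 2), Mul(Rational(1, 4), y)))
Mul(Function('h')(-4, 0), Add(Function('w')(3, 2), -19)) = Mul(Add(Rational(3, 2), Mul(Rational(-1, 4), -4)), Add(Add(Rational(-5, 2), Mul(Rational(1, 4), 3)), -19)) = Mul(Add(Rational(3, 2), 1), Add(Add(Rational(-5, 2), Rational(3, 4)), -19)) = Mul(Rational(5, 2), Add(Rational(-7, 4), -19)) = Mul(Rational(5, 2), Rational(-83, 4)) = Rational(-415, 8)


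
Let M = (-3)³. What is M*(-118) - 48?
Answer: 3138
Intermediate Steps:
M = -27
M*(-118) - 48 = -27*(-118) - 48 = 3186 - 48 = 3138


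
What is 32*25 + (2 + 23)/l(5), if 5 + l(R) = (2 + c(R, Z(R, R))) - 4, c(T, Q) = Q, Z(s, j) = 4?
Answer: 2375/3 ≈ 791.67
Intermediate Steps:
l(R) = -3 (l(R) = -5 + ((2 + 4) - 4) = -5 + (6 - 4) = -5 + 2 = -3)
32*25 + (2 + 23)/l(5) = 32*25 + (2 + 23)/(-3) = 800 + 25*(-⅓) = 800 - 25/3 = 2375/3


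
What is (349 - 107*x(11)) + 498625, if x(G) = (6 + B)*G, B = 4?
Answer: 487204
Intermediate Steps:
x(G) = 10*G (x(G) = (6 + 4)*G = 10*G)
(349 - 107*x(11)) + 498625 = (349 - 1070*11) + 498625 = (349 - 107*110) + 498625 = (349 - 11770) + 498625 = -11421 + 498625 = 487204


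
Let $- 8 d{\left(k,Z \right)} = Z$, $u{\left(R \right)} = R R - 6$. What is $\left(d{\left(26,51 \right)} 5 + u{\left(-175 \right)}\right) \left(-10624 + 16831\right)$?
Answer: $\frac{1518834279}{8} \approx 1.8985 \cdot 10^{8}$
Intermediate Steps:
$u{\left(R \right)} = -6 + R^{2}$ ($u{\left(R \right)} = R^{2} - 6 = -6 + R^{2}$)
$d{\left(k,Z \right)} = - \frac{Z}{8}$
$\left(d{\left(26,51 \right)} 5 + u{\left(-175 \right)}\right) \left(-10624 + 16831\right) = \left(\left(- \frac{1}{8}\right) 51 \cdot 5 - \left(6 - \left(-175\right)^{2}\right)\right) \left(-10624 + 16831\right) = \left(\left(- \frac{51}{8}\right) 5 + \left(-6 + 30625\right)\right) 6207 = \left(- \frac{255}{8} + 30619\right) 6207 = \frac{244697}{8} \cdot 6207 = \frac{1518834279}{8}$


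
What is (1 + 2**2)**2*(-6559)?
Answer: -163975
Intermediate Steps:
(1 + 2**2)**2*(-6559) = (1 + 4)**2*(-6559) = 5**2*(-6559) = 25*(-6559) = -163975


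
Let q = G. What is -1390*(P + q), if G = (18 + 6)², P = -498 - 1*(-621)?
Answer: -971610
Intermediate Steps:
P = 123 (P = -498 + 621 = 123)
G = 576 (G = 24² = 576)
q = 576
-1390*(P + q) = -1390*(123 + 576) = -1390*699 = -971610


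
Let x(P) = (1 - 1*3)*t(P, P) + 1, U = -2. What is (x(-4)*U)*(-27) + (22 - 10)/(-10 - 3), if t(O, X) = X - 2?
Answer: 9114/13 ≈ 701.08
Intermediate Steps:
t(O, X) = -2 + X
x(P) = 5 - 2*P (x(P) = (1 - 1*3)*(-2 + P) + 1 = (1 - 3)*(-2 + P) + 1 = -2*(-2 + P) + 1 = (4 - 2*P) + 1 = 5 - 2*P)
(x(-4)*U)*(-27) + (22 - 10)/(-10 - 3) = ((5 - 2*(-4))*(-2))*(-27) + (22 - 10)/(-10 - 3) = ((5 + 8)*(-2))*(-27) + 12/(-13) = (13*(-2))*(-27) + 12*(-1/13) = -26*(-27) - 12/13 = 702 - 12/13 = 9114/13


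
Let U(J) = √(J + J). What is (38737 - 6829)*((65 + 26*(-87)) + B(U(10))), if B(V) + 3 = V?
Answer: -70197600 + 63816*√5 ≈ -7.0055e+7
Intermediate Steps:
U(J) = √2*√J (U(J) = √(2*J) = √2*√J)
B(V) = -3 + V
(38737 - 6829)*((65 + 26*(-87)) + B(U(10))) = (38737 - 6829)*((65 + 26*(-87)) + (-3 + √2*√10)) = 31908*((65 - 2262) + (-3 + 2*√5)) = 31908*(-2197 + (-3 + 2*√5)) = 31908*(-2200 + 2*√5) = -70197600 + 63816*√5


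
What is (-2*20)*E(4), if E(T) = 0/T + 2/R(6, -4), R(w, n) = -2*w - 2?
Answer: 40/7 ≈ 5.7143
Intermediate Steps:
R(w, n) = -2 - 2*w
E(T) = -⅐ (E(T) = 0/T + 2/(-2 - 2*6) = 0 + 2/(-2 - 12) = 0 + 2/(-14) = 0 + 2*(-1/14) = 0 - ⅐ = -⅐)
(-2*20)*E(4) = -2*20*(-⅐) = -40*(-⅐) = 40/7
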